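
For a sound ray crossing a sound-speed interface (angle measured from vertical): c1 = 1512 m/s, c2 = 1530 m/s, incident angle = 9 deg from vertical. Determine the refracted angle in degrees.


sin(theta2) = (c2/c1)*sin(theta1) = (1530/1512)*sin(9 deg) = 0.1583
theta2 = arcsin(0.1583) = 9.11

9.11 deg


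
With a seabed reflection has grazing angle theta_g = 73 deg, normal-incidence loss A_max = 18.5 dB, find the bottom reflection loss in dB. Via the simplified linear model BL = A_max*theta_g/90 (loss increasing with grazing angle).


BL = A_max * theta_g / 90 = 18.5 * 73 / 90 = 15.01

15.01 dB


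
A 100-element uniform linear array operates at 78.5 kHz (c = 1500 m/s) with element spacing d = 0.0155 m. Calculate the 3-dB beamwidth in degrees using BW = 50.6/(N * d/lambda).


0.62 deg


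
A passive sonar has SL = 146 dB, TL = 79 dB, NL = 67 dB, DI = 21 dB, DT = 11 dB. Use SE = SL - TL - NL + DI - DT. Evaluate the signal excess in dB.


SE = SL - TL - NL + DI - DT = 146 - 79 - 67 + 21 - 11 = 10

10 dB


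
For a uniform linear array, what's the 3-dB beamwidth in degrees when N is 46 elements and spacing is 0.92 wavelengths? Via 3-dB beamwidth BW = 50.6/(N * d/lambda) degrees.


BW = 50.6 / (46 * 0.92) = 50.6 / 42.32 = 1.2

1.2 deg


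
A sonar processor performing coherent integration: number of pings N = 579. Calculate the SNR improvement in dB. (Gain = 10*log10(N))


27.63 dB


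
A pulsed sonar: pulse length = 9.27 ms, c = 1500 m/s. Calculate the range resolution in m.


dR = c*tau/2 = 1500 * 9.27e-3 / 2 = 6.9525

6.9525 m


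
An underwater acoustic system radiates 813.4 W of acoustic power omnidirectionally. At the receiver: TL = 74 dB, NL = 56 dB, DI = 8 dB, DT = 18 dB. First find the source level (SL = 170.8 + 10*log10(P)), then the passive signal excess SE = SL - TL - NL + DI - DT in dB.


Step 1: SL = 170.8 + 10*log10(813.4) = 199.9 dB
Step 2: SE = SL - TL - NL + DI - DT = 199.9 - 74 - 56 + 8 - 18 = 59.9

59.9 dB


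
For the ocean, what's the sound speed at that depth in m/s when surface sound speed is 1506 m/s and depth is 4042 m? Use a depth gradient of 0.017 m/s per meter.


1574.714 m/s


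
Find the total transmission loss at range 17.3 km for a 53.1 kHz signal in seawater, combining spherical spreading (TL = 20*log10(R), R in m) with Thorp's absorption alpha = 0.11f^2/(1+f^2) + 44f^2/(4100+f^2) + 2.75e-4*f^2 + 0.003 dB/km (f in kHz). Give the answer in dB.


Step 1 (Thorp): alpha = 0.11*2819.61/(1+2819.61) + 44*2819.61/(4100+2819.61) + 2.75e-4*2819.61 + 0.003 = 18.8175 dB/km
Step 2: TL_spread = 20*log10(17300) = 84.76 dB
Step 3: TL_abs = alpha*R = 18.8175 * 17.3 = 325.54 dB
Step 4: TL_total = 84.76 + 325.54 = 410.3

410.3 dB


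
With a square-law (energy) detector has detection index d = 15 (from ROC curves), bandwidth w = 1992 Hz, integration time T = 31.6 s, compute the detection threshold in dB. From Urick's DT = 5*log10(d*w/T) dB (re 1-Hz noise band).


DT = 5*log10(d*w/T) = 5*log10(15 * 1992 / 31.6) = 5*log10(945.57) = 14.88

14.88 dB


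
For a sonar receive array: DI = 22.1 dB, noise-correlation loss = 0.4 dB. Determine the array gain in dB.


AG = DI - L_corr = 22.1 - 0.4 = 21.7

21.7 dB


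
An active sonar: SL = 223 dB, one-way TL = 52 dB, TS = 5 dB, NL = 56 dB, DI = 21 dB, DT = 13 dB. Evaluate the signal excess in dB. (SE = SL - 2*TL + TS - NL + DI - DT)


SE = SL - 2*TL + TS - NL + DI - DT = 223 - 2*52 + (5) - 56 + 21 - 13 = 76

76 dB


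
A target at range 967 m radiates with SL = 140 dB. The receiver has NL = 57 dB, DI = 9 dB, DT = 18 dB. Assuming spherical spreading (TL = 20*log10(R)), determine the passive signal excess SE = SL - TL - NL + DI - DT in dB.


Step 1: TL = 20*log10(967) = 59.71 dB
Step 2: SE = 140 - 59.71 - 57 + 9 - 18 = 14.29

14.29 dB


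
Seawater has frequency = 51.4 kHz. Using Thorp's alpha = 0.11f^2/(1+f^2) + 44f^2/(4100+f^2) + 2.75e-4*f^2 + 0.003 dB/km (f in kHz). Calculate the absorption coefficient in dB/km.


f^2 = 2641.96
alpha = 0.11*2641.96/(1+2641.96) + 44*2641.96/(4100+2641.96) + 2.75e-4*2641.96 + 0.003 = 18.082

18.082 dB/km


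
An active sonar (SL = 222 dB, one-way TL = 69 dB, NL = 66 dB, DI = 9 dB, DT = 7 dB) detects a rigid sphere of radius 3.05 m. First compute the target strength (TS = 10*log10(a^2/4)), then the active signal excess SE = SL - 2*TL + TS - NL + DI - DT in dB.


Step 1: TS = 10*log10(3.05^2/4) = 3.67 dB
Step 2: SE = SL - 2*TL + TS - NL + DI - DT = 222 - 2*69 + (3.67) - 66 + 9 - 7 = 23.67

23.67 dB


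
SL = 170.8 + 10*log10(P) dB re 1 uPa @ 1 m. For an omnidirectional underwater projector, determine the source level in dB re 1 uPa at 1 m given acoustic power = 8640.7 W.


SL = 170.8 + 10*log10(8640.7) = 170.8 + 39.37 = 210.17

210.17 dB


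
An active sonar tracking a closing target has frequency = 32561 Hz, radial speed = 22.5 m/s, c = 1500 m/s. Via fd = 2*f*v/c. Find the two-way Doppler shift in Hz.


fd = 2*f*v/c = 2 * 32561 * 22.5 / 1500 = 976.83

976.83 Hz


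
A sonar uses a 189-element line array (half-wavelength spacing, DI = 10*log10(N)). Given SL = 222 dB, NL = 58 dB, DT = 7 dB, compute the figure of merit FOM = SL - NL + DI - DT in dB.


179.76 dB


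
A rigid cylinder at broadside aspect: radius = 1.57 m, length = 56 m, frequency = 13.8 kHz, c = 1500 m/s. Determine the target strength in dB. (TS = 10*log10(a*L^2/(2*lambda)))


lambda = 1500/13800 = 0.1087 m
TS = 10*log10(1.57*56^2/(2*0.1087)) = 43.55

43.55 dB


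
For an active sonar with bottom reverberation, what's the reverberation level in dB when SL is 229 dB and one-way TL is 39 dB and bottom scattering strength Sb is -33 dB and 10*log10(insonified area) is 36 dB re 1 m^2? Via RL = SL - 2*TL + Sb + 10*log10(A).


RL = SL - 2*TL + Sb + 10*log10(A) = 229 - 2*39 + (-33) + 36 = 154

154 dB


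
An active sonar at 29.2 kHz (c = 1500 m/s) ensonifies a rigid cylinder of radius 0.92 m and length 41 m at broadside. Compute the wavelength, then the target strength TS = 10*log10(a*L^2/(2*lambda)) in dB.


Step 1: lambda = c/f = 1500/29200 = 0.05137 m
Step 2: TS = 10*log10(a*L^2/(2*lambda)) = 10*log10(0.92*41^2/(2*0.05137)) = 41.78

41.78 dB


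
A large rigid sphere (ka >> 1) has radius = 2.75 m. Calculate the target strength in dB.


TS = 10*log10(2.75^2 / 4) = 10*log10(1.890625) = 2.77

2.77 dB


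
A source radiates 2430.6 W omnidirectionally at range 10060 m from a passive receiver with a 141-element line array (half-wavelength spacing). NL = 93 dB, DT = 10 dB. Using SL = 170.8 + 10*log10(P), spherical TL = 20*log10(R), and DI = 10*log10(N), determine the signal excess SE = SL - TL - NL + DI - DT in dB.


Step 1: SL = 170.8 + 10*log10(2430.6) = 204.66 dB
Step 2: TL = 20*log10(10060) = 80.05 dB
Step 3: DI = 10*log10(141) = 21.49 dB
Step 4: SE = SL - TL - NL + DI - DT = 204.66 - 80.05 - 93 + 21.49 - 10 = 43.1

43.1 dB


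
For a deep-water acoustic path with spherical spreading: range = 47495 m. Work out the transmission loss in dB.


TL = 20*log10(47495) = 93.53

93.53 dB


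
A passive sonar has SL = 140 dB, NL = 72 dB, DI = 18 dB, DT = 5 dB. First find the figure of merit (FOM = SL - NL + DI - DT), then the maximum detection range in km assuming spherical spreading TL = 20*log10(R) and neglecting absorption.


Step 1: FOM = SL - NL + DI - DT = 140 - 72 + 18 - 5 = 81 dB
Step 2: at max range FOM = TL = 20*log10(R), so R = 10^(81/20) = 11220.18 m = 11.22 km

11.22 km


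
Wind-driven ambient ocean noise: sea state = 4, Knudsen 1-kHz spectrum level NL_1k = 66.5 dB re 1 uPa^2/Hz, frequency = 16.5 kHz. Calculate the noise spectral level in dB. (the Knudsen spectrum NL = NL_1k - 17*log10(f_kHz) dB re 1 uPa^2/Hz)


45.8 dB


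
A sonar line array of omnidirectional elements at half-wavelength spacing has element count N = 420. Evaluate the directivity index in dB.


DI = 10*log10(420) = 26.23

26.23 dB


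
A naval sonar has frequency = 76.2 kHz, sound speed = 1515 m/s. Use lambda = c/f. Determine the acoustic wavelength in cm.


lambda = c/f = 1515 / 76200 = 0.0199 m = 1.99 cm

1.99 cm


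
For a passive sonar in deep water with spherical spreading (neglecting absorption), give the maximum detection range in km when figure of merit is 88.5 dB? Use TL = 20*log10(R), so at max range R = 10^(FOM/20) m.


At max range FOM = TL, so 20*log10(R) = 88.5
R = 10^(88.5/20) = 26607.25 m = 26.61 km

26.61 km


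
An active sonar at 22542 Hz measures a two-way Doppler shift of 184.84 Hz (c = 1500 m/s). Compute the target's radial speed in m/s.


From fd = 2*f*v/c, v = c*fd/(2*f) = 1500 * 184.84 / (2*22542) = 6.15

6.15 m/s


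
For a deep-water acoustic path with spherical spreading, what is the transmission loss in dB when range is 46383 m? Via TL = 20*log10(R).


TL = 20*log10(46383) = 93.33

93.33 dB


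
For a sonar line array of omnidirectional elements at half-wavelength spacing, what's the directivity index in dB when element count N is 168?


DI = 10*log10(168) = 22.25

22.25 dB


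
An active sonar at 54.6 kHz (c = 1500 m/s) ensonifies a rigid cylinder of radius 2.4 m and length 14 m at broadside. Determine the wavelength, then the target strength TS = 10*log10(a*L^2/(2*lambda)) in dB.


Step 1: lambda = c/f = 1500/54600 = 0.02747 m
Step 2: TS = 10*log10(a*L^2/(2*lambda)) = 10*log10(2.4*14^2/(2*0.02747)) = 39.33

39.33 dB


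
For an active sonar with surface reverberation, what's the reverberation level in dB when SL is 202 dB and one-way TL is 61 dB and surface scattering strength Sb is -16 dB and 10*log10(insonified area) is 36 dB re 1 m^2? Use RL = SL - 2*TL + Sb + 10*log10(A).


RL = SL - 2*TL + Sb + 10*log10(A) = 202 - 2*61 + (-16) + 36 = 100

100 dB


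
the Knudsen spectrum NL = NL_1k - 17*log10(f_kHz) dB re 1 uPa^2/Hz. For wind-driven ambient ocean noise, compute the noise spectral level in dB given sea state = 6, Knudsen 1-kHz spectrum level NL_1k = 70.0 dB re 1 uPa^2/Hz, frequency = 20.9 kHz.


47.56 dB


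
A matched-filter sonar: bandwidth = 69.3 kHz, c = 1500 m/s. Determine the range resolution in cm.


dR = c/(2*BW) = 1500 / (2 * 69.3e3) = 0.0108 m = 1.08 cm

1.08 cm


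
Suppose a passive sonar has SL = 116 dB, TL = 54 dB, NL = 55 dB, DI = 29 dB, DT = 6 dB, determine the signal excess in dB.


SE = SL - TL - NL + DI - DT = 116 - 54 - 55 + 29 - 6 = 30

30 dB


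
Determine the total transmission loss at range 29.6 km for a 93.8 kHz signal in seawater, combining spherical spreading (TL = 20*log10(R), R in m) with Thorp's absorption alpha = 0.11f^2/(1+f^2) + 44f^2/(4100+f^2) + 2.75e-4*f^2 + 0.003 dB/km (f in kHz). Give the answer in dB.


1052.8 dB


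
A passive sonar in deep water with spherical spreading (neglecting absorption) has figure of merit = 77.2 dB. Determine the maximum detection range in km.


7.24 km


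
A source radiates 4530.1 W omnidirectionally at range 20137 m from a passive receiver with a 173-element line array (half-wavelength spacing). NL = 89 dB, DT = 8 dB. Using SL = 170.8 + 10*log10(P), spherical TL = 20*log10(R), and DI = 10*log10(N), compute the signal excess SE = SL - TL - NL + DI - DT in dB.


Step 1: SL = 170.8 + 10*log10(4530.1) = 207.36 dB
Step 2: TL = 20*log10(20137) = 86.08 dB
Step 3: DI = 10*log10(173) = 22.38 dB
Step 4: SE = SL - TL - NL + DI - DT = 207.36 - 86.08 - 89 + 22.38 - 8 = 46.66

46.66 dB


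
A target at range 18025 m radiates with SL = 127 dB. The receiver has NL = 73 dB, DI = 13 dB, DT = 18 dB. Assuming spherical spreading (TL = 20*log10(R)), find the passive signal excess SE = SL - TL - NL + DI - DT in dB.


-36.12 dB


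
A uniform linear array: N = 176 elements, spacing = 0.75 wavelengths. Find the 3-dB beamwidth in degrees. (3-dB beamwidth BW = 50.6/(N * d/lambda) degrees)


BW = 50.6 / (176 * 0.75) = 50.6 / 132.0 = 0.38

0.38 deg


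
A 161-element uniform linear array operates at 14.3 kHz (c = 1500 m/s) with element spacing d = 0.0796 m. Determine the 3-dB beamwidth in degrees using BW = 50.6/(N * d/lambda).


0.41 deg


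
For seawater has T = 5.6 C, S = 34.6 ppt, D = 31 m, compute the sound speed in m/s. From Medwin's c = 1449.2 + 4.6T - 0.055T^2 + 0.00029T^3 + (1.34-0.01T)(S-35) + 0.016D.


c = 1449.2 + 4.6*5.6 - 0.055*5.6^2 + 0.00029*5.6^3 + (1.34 - 0.01*5.6)*(34.6 - 35) + 0.016*31 = 1473.27

1473.27 m/s


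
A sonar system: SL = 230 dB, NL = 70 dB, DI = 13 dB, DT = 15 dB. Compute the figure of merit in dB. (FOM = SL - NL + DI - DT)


158 dB


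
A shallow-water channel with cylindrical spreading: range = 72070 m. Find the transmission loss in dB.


48.58 dB


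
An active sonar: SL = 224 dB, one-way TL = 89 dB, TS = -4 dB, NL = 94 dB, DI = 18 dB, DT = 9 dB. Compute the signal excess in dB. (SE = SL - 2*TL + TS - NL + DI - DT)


SE = SL - 2*TL + TS - NL + DI - DT = 224 - 2*89 + (-4) - 94 + 18 - 9 = -43

-43 dB


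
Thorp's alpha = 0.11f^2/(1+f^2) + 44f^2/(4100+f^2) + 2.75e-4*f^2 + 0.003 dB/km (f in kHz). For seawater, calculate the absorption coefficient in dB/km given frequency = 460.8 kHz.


f^2 = 212336.64
alpha = 0.11*212336.64/(1+212336.64) + 44*212336.64/(4100+212336.64) + 2.75e-4*212336.64 + 0.003 = 101.672

101.672 dB/km


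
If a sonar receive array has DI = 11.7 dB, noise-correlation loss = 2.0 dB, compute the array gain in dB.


9.7 dB


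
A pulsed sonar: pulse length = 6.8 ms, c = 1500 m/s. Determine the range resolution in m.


5.1 m


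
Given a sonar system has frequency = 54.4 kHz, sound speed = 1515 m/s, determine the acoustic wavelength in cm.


lambda = c/f = 1515 / 54400 = 0.0278 m = 2.78 cm

2.78 cm


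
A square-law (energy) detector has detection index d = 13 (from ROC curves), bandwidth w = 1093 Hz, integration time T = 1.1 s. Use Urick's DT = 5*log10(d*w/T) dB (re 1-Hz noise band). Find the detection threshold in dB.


DT = 5*log10(d*w/T) = 5*log10(13 * 1093 / 1.1) = 5*log10(12917.27) = 20.56

20.56 dB


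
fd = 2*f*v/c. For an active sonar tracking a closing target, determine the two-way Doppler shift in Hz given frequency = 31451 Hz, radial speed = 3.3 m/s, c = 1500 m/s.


138.38 Hz


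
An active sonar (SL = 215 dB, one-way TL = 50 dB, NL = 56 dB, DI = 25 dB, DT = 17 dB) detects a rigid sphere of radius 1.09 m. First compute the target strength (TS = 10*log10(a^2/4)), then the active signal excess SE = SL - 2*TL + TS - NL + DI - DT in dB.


Step 1: TS = 10*log10(1.09^2/4) = -5.27 dB
Step 2: SE = SL - 2*TL + TS - NL + DI - DT = 215 - 2*50 + (-5.27) - 56 + 25 - 17 = 61.73

61.73 dB


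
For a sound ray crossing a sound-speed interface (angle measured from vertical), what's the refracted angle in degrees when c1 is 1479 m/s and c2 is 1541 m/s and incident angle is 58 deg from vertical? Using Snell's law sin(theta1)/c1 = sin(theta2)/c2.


62.08 deg


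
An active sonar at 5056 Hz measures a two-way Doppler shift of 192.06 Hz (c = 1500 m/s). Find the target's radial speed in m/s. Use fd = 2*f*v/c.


From fd = 2*f*v/c, v = c*fd/(2*f) = 1500 * 192.06 / (2*5056) = 28.49

28.49 m/s


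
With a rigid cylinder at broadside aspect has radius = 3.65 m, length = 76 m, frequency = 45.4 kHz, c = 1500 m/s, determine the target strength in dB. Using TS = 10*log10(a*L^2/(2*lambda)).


55.04 dB


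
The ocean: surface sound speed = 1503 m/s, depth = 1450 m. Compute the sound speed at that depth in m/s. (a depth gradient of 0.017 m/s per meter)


1527.65 m/s


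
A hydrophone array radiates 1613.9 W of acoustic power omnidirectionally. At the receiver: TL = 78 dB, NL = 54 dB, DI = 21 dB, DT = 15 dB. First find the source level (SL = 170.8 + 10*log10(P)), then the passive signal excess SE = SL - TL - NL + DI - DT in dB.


Step 1: SL = 170.8 + 10*log10(1613.9) = 202.88 dB
Step 2: SE = SL - TL - NL + DI - DT = 202.88 - 78 - 54 + 21 - 15 = 76.88

76.88 dB


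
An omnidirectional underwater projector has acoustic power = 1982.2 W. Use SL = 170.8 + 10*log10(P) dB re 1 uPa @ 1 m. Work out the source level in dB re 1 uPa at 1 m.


203.77 dB


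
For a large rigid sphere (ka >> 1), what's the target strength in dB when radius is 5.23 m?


TS = 10*log10(5.23^2 / 4) = 10*log10(6.838225) = 8.35

8.35 dB


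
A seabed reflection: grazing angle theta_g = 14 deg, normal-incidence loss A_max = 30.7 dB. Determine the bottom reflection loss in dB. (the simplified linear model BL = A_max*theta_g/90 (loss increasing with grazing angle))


4.78 dB


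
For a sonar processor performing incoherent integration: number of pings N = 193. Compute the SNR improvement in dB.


Gain = 5*log10(193) = 11.43

11.43 dB


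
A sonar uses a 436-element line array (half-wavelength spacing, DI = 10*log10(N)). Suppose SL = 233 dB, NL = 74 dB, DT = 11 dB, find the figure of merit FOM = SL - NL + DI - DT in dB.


Step 1: DI = 10*log10(436) = 26.39 dB
Step 2: FOM = SL - NL + DI - DT = 233 - 74 + 26.39 - 11 = 174.39

174.39 dB


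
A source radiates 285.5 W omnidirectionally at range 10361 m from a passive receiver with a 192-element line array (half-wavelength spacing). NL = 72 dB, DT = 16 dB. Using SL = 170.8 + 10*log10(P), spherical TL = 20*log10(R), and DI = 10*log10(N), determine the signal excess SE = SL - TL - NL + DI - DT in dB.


Step 1: SL = 170.8 + 10*log10(285.5) = 195.36 dB
Step 2: TL = 20*log10(10361) = 80.31 dB
Step 3: DI = 10*log10(192) = 22.83 dB
Step 4: SE = SL - TL - NL + DI - DT = 195.36 - 80.31 - 72 + 22.83 - 16 = 49.88

49.88 dB


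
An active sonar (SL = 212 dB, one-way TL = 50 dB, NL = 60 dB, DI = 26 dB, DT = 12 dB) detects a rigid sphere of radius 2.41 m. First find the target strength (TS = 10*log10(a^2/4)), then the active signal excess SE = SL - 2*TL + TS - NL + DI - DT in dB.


Step 1: TS = 10*log10(2.41^2/4) = 1.62 dB
Step 2: SE = SL - 2*TL + TS - NL + DI - DT = 212 - 2*50 + (1.62) - 60 + 26 - 12 = 67.62

67.62 dB


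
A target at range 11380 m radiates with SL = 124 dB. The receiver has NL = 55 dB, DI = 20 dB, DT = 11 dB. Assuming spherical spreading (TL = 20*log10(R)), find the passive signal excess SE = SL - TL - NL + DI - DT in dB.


Step 1: TL = 20*log10(11380) = 81.12 dB
Step 2: SE = 124 - 81.12 - 55 + 20 - 11 = -3.12

-3.12 dB


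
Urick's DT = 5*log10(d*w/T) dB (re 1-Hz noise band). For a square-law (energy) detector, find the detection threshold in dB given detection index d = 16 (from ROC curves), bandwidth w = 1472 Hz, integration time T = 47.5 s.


13.48 dB


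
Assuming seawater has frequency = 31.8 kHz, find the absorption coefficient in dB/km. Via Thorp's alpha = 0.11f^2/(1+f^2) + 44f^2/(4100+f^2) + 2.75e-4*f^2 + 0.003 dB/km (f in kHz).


9.096 dB/km


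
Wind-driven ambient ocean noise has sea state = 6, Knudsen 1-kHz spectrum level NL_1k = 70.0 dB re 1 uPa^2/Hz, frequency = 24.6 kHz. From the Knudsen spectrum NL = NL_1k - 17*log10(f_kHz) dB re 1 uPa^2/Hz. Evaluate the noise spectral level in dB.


NL = NL_1k - 17*log10(f_kHz) = 70.0 - 17*log10(24.6) = 70.0 - (23.65) = 46.35

46.35 dB


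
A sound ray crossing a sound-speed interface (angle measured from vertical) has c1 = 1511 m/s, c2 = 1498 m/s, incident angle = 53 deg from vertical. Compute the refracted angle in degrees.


sin(theta2) = (c2/c1)*sin(theta1) = (1498/1511)*sin(53 deg) = 0.79176
theta2 = arcsin(0.79176) = 52.35

52.35 deg


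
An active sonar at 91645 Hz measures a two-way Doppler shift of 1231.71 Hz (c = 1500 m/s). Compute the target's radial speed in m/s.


From fd = 2*f*v/c, v = c*fd/(2*f) = 1500 * 1231.71 / (2*91645) = 10.08

10.08 m/s


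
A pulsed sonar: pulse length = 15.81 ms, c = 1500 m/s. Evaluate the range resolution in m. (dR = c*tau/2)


dR = c*tau/2 = 1500 * 15.81e-3 / 2 = 11.8575

11.8575 m


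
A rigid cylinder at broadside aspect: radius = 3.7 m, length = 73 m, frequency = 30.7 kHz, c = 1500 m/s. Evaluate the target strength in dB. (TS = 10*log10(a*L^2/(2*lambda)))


lambda = 1500/30700 = 0.04886 m
TS = 10*log10(3.7*73^2/(2*0.04886)) = 53.05

53.05 dB


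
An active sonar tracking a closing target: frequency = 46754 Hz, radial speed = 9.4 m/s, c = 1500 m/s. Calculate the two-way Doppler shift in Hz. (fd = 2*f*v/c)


fd = 2*f*v/c = 2 * 46754 * 9.4 / 1500 = 585.98

585.98 Hz


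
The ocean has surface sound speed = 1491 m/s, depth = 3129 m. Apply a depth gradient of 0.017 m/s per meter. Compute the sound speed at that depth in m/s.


1544.193 m/s


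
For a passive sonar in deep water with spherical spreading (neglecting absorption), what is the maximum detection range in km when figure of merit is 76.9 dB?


At max range FOM = TL, so 20*log10(R) = 76.9
R = 10^(76.9/20) = 6998.42 m = 7.0 km

7.0 km


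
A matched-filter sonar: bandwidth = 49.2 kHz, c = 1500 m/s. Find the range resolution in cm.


dR = c/(2*BW) = 1500 / (2 * 49.2e3) = 0.0152 m = 1.52 cm

1.52 cm


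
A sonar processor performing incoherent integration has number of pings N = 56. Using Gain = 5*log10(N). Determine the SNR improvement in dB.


8.74 dB


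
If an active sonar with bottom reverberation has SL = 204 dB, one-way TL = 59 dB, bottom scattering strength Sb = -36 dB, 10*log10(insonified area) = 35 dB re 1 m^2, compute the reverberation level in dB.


RL = SL - 2*TL + Sb + 10*log10(A) = 204 - 2*59 + (-36) + 35 = 85

85 dB


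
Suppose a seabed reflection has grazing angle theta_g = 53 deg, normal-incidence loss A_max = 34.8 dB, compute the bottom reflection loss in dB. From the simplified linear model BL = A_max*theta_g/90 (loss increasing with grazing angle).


20.49 dB


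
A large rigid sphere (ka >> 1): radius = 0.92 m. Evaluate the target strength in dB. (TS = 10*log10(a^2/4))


TS = 10*log10(0.92^2 / 4) = 10*log10(0.2116) = -6.74

-6.74 dB


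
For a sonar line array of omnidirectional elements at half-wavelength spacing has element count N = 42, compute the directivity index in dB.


16.23 dB


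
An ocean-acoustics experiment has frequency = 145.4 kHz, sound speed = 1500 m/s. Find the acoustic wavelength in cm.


lambda = c/f = 1500 / 145400 = 0.0103 m = 1.03 cm

1.03 cm


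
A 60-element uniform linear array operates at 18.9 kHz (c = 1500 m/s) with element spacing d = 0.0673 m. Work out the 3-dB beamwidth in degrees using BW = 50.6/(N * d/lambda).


Step 1: lambda = 1500/18900 = 0.07937 m
Step 2: d/lambda = 0.0673/0.07937 = 0.8479
Step 3: BW = 50.6/(N * d/lambda) = 50.6/(60 * 0.8479) = 0.99

0.99 deg


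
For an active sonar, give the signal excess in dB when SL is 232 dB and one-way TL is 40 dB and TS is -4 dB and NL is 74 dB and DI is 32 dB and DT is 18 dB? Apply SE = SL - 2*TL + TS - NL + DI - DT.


SE = SL - 2*TL + TS - NL + DI - DT = 232 - 2*40 + (-4) - 74 + 32 - 18 = 88

88 dB


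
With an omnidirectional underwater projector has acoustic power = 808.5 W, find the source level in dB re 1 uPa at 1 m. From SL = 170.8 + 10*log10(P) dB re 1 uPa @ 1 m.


SL = 170.8 + 10*log10(808.5) = 170.8 + 29.08 = 199.88

199.88 dB


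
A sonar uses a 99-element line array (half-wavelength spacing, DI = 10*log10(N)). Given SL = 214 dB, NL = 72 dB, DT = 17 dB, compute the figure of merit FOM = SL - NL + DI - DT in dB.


Step 1: DI = 10*log10(99) = 19.96 dB
Step 2: FOM = SL - NL + DI - DT = 214 - 72 + 19.96 - 17 = 144.96

144.96 dB


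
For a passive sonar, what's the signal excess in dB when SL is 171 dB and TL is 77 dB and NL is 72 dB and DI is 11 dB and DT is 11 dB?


SE = SL - TL - NL + DI - DT = 171 - 77 - 72 + 11 - 11 = 22

22 dB


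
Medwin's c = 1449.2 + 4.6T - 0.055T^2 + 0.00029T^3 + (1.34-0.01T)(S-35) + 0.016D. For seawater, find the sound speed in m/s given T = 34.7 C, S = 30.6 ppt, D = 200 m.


c = 1449.2 + 4.6*34.7 - 0.055*34.7^2 + 0.00029*34.7^3 + (1.34 - 0.01*34.7)*(30.6 - 35) + 0.016*200 = 1553.54

1553.54 m/s


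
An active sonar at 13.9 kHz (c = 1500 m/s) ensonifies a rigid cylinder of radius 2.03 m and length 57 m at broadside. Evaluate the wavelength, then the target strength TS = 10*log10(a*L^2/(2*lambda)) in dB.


Step 1: lambda = c/f = 1500/13900 = 0.10791 m
Step 2: TS = 10*log10(a*L^2/(2*lambda)) = 10*log10(2.03*57^2/(2*0.10791)) = 44.85

44.85 dB


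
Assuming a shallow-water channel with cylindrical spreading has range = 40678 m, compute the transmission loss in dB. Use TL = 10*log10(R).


46.09 dB


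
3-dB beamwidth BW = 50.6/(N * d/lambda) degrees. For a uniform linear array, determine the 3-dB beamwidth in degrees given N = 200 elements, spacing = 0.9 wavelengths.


BW = 50.6 / (200 * 0.9) = 50.6 / 180.0 = 0.28

0.28 deg


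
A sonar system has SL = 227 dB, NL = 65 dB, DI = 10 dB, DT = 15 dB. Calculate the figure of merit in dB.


FOM = SL - NL + DI - DT = 227 - 65 + 10 - 15 = 157

157 dB


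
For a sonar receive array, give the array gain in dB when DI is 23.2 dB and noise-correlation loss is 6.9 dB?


16.3 dB


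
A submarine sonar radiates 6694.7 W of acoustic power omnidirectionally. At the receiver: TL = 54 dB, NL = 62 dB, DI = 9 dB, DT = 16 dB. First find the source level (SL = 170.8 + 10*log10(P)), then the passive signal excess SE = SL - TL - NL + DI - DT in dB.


Step 1: SL = 170.8 + 10*log10(6694.7) = 209.06 dB
Step 2: SE = SL - TL - NL + DI - DT = 209.06 - 54 - 62 + 9 - 16 = 86.06

86.06 dB


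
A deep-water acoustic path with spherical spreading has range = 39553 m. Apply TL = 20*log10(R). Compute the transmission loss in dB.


TL = 20*log10(39553) = 91.94

91.94 dB


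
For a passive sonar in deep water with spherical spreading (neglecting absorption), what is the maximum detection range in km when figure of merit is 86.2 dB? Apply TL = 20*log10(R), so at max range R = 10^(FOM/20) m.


At max range FOM = TL, so 20*log10(R) = 86.2
R = 10^(86.2/20) = 20417.38 m = 20.42 km

20.42 km


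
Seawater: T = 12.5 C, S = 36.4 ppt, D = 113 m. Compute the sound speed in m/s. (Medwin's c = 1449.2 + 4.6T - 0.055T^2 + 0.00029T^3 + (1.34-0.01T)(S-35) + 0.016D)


1502.18 m/s


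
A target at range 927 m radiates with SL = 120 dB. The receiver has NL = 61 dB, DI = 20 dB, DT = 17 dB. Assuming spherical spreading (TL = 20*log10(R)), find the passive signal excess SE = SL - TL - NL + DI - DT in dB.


2.66 dB


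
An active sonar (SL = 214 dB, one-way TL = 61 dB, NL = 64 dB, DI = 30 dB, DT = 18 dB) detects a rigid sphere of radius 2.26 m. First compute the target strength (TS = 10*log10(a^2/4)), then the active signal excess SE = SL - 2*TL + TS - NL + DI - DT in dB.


Step 1: TS = 10*log10(2.26^2/4) = 1.06 dB
Step 2: SE = SL - 2*TL + TS - NL + DI - DT = 214 - 2*61 + (1.06) - 64 + 30 - 18 = 41.06

41.06 dB


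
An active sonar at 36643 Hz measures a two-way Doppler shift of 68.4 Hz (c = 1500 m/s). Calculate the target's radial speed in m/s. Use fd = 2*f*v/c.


From fd = 2*f*v/c, v = c*fd/(2*f) = 1500 * 68.4 / (2*36643) = 1.4

1.4 m/s


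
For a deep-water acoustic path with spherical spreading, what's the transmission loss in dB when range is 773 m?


57.76 dB


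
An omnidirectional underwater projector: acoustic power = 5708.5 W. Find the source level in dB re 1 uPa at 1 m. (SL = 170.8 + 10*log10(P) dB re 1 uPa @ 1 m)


SL = 170.8 + 10*log10(5708.5) = 170.8 + 37.57 = 208.37

208.37 dB


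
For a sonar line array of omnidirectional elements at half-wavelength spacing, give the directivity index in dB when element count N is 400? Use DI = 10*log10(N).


DI = 10*log10(400) = 26.02

26.02 dB


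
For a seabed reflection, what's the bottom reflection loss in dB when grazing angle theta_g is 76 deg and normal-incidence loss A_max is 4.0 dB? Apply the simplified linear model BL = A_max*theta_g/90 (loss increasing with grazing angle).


3.38 dB


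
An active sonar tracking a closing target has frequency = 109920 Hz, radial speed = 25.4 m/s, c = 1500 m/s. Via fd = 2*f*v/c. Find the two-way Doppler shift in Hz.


fd = 2*f*v/c = 2 * 109920 * 25.4 / 1500 = 3722.62

3722.62 Hz


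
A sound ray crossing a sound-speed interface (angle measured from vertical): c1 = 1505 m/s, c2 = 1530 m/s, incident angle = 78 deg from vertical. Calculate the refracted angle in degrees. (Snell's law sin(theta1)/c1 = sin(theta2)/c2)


83.93 deg


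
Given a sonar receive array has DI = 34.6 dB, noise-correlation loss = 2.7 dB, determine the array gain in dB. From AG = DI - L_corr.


AG = DI - L_corr = 34.6 - 2.7 = 31.9

31.9 dB


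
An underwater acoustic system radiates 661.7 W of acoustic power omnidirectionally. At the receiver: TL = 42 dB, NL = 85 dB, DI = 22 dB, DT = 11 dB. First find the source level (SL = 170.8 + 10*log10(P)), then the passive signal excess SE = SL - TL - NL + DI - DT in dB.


Step 1: SL = 170.8 + 10*log10(661.7) = 199.01 dB
Step 2: SE = SL - TL - NL + DI - DT = 199.01 - 42 - 85 + 22 - 11 = 83.01

83.01 dB


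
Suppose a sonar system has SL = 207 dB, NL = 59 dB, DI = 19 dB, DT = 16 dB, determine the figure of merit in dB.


151 dB


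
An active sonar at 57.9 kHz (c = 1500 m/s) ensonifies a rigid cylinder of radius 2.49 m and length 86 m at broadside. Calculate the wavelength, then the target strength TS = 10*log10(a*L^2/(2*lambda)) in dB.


Step 1: lambda = c/f = 1500/57900 = 0.02591 m
Step 2: TS = 10*log10(a*L^2/(2*lambda)) = 10*log10(2.49*86^2/(2*0.02591)) = 55.51

55.51 dB


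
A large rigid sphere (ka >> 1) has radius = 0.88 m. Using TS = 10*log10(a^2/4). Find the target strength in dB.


TS = 10*log10(0.88^2 / 4) = 10*log10(0.1936) = -7.13

-7.13 dB


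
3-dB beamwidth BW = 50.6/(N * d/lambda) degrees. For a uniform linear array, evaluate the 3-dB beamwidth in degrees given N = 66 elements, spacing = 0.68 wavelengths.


BW = 50.6 / (66 * 0.68) = 50.6 / 44.88 = 1.13

1.13 deg


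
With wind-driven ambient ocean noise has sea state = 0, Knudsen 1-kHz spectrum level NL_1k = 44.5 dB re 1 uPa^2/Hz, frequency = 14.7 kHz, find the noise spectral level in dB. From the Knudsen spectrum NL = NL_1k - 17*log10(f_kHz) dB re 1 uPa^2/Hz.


NL = NL_1k - 17*log10(f_kHz) = 44.5 - 17*log10(14.7) = 44.5 - (19.84) = 24.66

24.66 dB


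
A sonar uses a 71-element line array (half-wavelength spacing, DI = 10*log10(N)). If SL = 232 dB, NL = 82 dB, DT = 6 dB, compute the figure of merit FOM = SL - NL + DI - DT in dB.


Step 1: DI = 10*log10(71) = 18.51 dB
Step 2: FOM = SL - NL + DI - DT = 232 - 82 + 18.51 - 6 = 162.51

162.51 dB


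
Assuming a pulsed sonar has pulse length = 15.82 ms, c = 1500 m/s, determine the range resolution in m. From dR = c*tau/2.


11.865 m


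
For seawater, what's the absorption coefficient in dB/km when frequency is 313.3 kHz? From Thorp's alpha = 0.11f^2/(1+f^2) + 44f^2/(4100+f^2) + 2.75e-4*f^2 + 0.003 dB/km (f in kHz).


f^2 = 98156.89
alpha = 0.11*98156.89/(1+98156.89) + 44*98156.89/(4100+98156.89) + 2.75e-4*98156.89 + 0.003 = 69.342

69.342 dB/km


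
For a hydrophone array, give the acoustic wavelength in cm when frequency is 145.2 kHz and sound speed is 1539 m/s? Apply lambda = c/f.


lambda = c/f = 1539 / 145200 = 0.0106 m = 1.06 cm

1.06 cm


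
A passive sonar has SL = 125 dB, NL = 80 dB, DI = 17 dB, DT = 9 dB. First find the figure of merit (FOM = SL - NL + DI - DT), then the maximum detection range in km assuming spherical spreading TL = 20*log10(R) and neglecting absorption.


Step 1: FOM = SL - NL + DI - DT = 125 - 80 + 17 - 9 = 53 dB
Step 2: at max range FOM = TL = 20*log10(R), so R = 10^(53/20) = 446.68 m = 0.45 km

0.45 km


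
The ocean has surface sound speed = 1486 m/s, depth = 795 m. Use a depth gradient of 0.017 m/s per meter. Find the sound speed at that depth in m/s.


1499.515 m/s


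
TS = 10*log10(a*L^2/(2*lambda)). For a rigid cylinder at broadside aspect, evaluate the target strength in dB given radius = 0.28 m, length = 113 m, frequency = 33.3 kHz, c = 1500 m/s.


lambda = 1500/33300 = 0.04505 m
TS = 10*log10(0.28*113^2/(2*0.04505)) = 45.99

45.99 dB


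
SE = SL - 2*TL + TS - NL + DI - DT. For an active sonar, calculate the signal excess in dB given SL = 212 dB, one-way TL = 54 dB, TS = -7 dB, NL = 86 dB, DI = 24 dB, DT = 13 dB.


SE = SL - 2*TL + TS - NL + DI - DT = 212 - 2*54 + (-7) - 86 + 24 - 13 = 22

22 dB


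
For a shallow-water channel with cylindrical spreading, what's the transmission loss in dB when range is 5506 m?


TL = 10*log10(5506) = 37.41

37.41 dB


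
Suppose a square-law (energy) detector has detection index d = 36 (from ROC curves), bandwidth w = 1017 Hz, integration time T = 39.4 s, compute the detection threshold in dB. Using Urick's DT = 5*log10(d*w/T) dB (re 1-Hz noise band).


DT = 5*log10(d*w/T) = 5*log10(36 * 1017 / 39.4) = 5*log10(929.24) = 14.84

14.84 dB


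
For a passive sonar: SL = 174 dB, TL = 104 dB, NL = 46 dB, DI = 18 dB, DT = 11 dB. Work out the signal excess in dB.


SE = SL - TL - NL + DI - DT = 174 - 104 - 46 + 18 - 11 = 31

31 dB


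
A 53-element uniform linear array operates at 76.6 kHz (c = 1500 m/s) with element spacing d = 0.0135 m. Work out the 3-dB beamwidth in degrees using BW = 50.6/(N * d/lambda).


1.38 deg


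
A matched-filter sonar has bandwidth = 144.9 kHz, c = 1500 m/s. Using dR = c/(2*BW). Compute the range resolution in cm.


dR = c/(2*BW) = 1500 / (2 * 144.9e3) = 0.0052 m = 0.52 cm

0.52 cm


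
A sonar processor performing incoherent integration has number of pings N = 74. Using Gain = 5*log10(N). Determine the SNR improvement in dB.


Gain = 5*log10(74) = 9.35

9.35 dB


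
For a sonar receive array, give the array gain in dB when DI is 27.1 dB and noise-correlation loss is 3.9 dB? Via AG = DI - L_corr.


AG = DI - L_corr = 27.1 - 3.9 = 23.2

23.2 dB


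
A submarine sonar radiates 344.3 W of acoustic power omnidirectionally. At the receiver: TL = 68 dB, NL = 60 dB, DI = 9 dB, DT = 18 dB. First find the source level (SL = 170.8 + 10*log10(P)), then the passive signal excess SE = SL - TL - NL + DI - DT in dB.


Step 1: SL = 170.8 + 10*log10(344.3) = 196.17 dB
Step 2: SE = SL - TL - NL + DI - DT = 196.17 - 68 - 60 + 9 - 18 = 59.17

59.17 dB


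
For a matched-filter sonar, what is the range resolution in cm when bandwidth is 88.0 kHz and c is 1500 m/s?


dR = c/(2*BW) = 1500 / (2 * 88.0e3) = 0.0085 m = 0.85 cm

0.85 cm


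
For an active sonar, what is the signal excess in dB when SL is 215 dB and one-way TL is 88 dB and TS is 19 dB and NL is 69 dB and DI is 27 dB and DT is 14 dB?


SE = SL - 2*TL + TS - NL + DI - DT = 215 - 2*88 + (19) - 69 + 27 - 14 = 2

2 dB


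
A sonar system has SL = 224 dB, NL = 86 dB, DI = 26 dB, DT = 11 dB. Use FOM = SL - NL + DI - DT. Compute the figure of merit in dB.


FOM = SL - NL + DI - DT = 224 - 86 + 26 - 11 = 153

153 dB


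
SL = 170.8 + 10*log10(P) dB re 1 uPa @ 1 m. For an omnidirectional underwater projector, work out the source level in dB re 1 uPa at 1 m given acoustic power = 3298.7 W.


SL = 170.8 + 10*log10(3298.7) = 170.8 + 35.18 = 205.98

205.98 dB


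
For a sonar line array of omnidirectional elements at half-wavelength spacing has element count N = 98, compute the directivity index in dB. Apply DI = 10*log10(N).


DI = 10*log10(98) = 19.91

19.91 dB


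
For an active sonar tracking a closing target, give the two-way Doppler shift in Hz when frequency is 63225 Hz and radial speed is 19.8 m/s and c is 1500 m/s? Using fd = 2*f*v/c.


fd = 2*f*v/c = 2 * 63225 * 19.8 / 1500 = 1669.14

1669.14 Hz


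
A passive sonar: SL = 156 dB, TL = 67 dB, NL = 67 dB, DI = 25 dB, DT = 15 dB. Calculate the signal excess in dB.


SE = SL - TL - NL + DI - DT = 156 - 67 - 67 + 25 - 15 = 32

32 dB


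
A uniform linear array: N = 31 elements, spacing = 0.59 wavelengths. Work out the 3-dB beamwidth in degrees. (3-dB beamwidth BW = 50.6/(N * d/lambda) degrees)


BW = 50.6 / (31 * 0.59) = 50.6 / 18.29 = 2.77

2.77 deg


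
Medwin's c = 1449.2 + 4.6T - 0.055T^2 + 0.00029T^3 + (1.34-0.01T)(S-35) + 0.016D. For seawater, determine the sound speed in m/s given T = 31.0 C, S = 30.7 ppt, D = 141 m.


c = 1449.2 + 4.6*31.0 - 0.055*31.0^2 + 0.00029*31.0^3 + (1.34 - 0.01*31.0)*(30.7 - 35) + 0.016*141 = 1545.41

1545.41 m/s


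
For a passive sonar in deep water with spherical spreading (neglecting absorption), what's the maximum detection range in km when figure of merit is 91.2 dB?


36.31 km


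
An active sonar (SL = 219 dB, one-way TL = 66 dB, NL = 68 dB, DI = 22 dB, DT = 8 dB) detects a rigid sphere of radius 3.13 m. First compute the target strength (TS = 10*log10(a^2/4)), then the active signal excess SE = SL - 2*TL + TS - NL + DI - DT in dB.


Step 1: TS = 10*log10(3.13^2/4) = 3.89 dB
Step 2: SE = SL - 2*TL + TS - NL + DI - DT = 219 - 2*66 + (3.89) - 68 + 22 - 8 = 36.89

36.89 dB


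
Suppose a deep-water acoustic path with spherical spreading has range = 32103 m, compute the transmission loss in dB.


TL = 20*log10(32103) = 90.13

90.13 dB


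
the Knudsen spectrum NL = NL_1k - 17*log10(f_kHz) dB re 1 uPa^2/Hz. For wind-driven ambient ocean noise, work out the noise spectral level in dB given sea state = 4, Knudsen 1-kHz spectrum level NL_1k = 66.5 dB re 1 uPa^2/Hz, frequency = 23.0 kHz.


NL = NL_1k - 17*log10(f_kHz) = 66.5 - 17*log10(23.0) = 66.5 - (23.15) = 43.35

43.35 dB


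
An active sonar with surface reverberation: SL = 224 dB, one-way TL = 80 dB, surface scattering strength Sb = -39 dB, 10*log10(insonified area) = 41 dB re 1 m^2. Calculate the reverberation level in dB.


RL = SL - 2*TL + Sb + 10*log10(A) = 224 - 2*80 + (-39) + 41 = 66

66 dB


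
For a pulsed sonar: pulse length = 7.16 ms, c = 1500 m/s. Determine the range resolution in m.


5.37 m


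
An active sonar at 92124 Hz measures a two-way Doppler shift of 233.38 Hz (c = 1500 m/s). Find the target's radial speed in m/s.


From fd = 2*f*v/c, v = c*fd/(2*f) = 1500 * 233.38 / (2*92124) = 1.9

1.9 m/s


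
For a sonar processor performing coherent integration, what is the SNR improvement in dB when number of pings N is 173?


Gain = 10*log10(173) = 22.38

22.38 dB


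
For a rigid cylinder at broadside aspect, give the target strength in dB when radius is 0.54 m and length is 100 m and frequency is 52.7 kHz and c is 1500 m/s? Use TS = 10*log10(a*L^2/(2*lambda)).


lambda = 1500/52700 = 0.02846 m
TS = 10*log10(0.54*100^2/(2*0.02846)) = 49.77

49.77 dB


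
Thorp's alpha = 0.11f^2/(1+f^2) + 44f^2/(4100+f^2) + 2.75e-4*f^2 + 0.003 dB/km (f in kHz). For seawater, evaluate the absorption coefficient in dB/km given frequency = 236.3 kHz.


f^2 = 55837.69
alpha = 0.11*55837.69/(1+55837.69) + 44*55837.69/(4100+55837.69) + 2.75e-4*55837.69 + 0.003 = 56.459

56.459 dB/km


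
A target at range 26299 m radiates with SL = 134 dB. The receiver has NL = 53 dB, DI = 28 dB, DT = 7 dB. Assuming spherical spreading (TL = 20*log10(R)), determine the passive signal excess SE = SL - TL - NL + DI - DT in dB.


Step 1: TL = 20*log10(26299) = 88.4 dB
Step 2: SE = 134 - 88.4 - 53 + 28 - 7 = 13.6

13.6 dB


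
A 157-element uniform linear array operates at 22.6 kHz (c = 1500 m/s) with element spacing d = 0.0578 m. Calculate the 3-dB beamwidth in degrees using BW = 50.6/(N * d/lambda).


Step 1: lambda = 1500/22600 = 0.06637 m
Step 2: d/lambda = 0.0578/0.06637 = 0.8709
Step 3: BW = 50.6/(N * d/lambda) = 50.6/(157 * 0.8709) = 0.37

0.37 deg


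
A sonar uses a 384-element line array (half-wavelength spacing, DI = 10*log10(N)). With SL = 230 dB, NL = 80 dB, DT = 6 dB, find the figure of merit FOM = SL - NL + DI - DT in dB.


Step 1: DI = 10*log10(384) = 25.84 dB
Step 2: FOM = SL - NL + DI - DT = 230 - 80 + 25.84 - 6 = 169.84

169.84 dB


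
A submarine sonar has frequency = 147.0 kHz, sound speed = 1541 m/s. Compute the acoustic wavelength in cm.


lambda = c/f = 1541 / 147000 = 0.0105 m = 1.05 cm

1.05 cm
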